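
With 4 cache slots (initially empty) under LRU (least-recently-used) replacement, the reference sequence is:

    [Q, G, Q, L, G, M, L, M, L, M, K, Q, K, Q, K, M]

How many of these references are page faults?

Q → miss, frames {Q}
G → miss, frames {Q,G}
Q → hit
L → miss, frames {G,Q,L}
G → hit
M → miss, frames {Q,L,G,M}
L → hit
M → hit
L → hit
M → hit
K → miss, evict Q, frames {G,L,M,K}
Q → miss, evict G, frames {L,M,K,Q}
K → hit
Q → hit
K → hit
M → hit
Page faults: 6.

6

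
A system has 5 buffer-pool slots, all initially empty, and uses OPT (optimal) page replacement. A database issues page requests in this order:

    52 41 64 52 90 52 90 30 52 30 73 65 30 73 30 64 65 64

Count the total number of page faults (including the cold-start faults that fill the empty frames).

7

52 -> miss, frames (52)
41 -> miss, frames (52 41)
64 -> miss, frames (52 41 64)
52 -> hit
90 -> miss, frames (52 41 64 90)
52 -> hit
90 -> hit
30 -> miss, frames (52 41 64 90 30)
52 -> hit
30 -> hit
73 -> miss, evict 90, frames (52 41 64 30 73)
65 -> miss, evict 41, frames (52 64 30 73 65)
30 -> hit
73 -> hit
30 -> hit
64 -> hit
65 -> hit
64 -> hit
Page faults: 7.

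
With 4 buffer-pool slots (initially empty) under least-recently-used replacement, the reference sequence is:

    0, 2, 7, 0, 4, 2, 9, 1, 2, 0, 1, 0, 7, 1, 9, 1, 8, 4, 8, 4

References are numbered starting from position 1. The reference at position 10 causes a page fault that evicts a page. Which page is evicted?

4

pos 1: 0 → fault, frames (0)
pos 2: 2 → fault, frames (0 2)
pos 3: 7 → fault, frames (0 2 7)
pos 4: 0 → hit
pos 5: 4 → fault, frames (2 7 0 4)
pos 6: 2 → hit
pos 7: 9 → fault, evict 7, frames (0 4 2 9)
pos 8: 1 → fault, evict 0, frames (4 2 9 1)
pos 9: 2 → hit
pos 10: 0 → fault, evict 4, frames (9 1 2 0)
At position 10, page 4 is evicted.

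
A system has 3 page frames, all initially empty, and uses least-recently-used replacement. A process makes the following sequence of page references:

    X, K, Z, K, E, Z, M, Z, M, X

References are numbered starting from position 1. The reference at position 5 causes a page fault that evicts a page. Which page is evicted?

pos 1: X: miss, frames [X]
pos 2: K: miss, frames [X, K]
pos 3: Z: miss, frames [X, K, Z]
pos 4: K: hit
pos 5: E: miss, evict X, frames [Z, K, E]
At position 5, page X is evicted.

X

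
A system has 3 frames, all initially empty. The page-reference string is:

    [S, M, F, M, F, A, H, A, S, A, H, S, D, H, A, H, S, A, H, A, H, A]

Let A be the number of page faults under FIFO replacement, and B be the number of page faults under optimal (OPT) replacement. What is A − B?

3

Under FIFO: F F F . . F F . F . . . F . F F F . . . . . → 10 faults.
Under OPT: F F F . . F F . . . . . F . . . F . . . . . → 7 faults.
A − B = 10 − 7 = 3.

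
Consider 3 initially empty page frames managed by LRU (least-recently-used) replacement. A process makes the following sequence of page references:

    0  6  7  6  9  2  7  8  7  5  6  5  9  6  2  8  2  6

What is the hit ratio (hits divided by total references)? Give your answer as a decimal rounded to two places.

0.33

0: fault, frames [0]
6: fault, frames [0, 6]
7: fault, frames [0, 6, 7]
6: hit
9: fault, evict 0, frames [7, 6, 9]
2: fault, evict 7, frames [6, 9, 2]
7: fault, evict 6, frames [9, 2, 7]
8: fault, evict 9, frames [2, 7, 8]
7: hit
5: fault, evict 2, frames [8, 7, 5]
6: fault, evict 8, frames [7, 5, 6]
5: hit
9: fault, evict 7, frames [6, 5, 9]
6: hit
2: fault, evict 5, frames [9, 6, 2]
8: fault, evict 9, frames [6, 2, 8]
2: hit
6: hit
Hits: 6 of 18 references → 6/18 = 0.3333.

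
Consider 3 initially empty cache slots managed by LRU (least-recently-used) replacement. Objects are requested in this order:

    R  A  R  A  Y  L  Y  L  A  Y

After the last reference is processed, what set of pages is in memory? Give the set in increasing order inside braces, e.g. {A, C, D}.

R -> fault, frames {R}
A -> fault, frames {R,A}
R -> hit
A -> hit
Y -> fault, frames {R,A,Y}
L -> fault, evict R, frames {A,Y,L}
Y -> hit
L -> hit
A -> hit
Y -> hit

{A, L, Y}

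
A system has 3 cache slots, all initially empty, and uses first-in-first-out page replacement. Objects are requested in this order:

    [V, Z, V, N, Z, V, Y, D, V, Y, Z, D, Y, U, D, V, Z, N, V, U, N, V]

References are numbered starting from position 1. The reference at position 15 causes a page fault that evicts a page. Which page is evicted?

pos 1: V -> miss, frames {V}
pos 2: Z -> miss, frames {V,Z}
pos 3: V -> hit
pos 4: N -> miss, frames {V,Z,N}
pos 5: Z -> hit
pos 6: V -> hit
pos 7: Y -> miss, evict V, frames {Z,N,Y}
pos 8: D -> miss, evict Z, frames {N,Y,D}
pos 9: V -> miss, evict N, frames {Y,D,V}
pos 10: Y -> hit
pos 11: Z -> miss, evict Y, frames {D,V,Z}
pos 12: D -> hit
pos 13: Y -> miss, evict D, frames {V,Z,Y}
pos 14: U -> miss, evict V, frames {Z,Y,U}
pos 15: D -> miss, evict Z, frames {Y,U,D}
At position 15, page Z is evicted.

Z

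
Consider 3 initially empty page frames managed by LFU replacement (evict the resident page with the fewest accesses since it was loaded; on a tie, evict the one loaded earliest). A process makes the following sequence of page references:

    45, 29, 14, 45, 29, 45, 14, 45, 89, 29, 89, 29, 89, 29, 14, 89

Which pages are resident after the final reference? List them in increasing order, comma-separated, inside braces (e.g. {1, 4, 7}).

45 → fault, frames (45)
29 → fault, frames (45 29)
14 → fault, frames (45 29 14)
45 → hit
29 → hit
45 → hit
14 → hit
45 → hit
89 → fault, evict 29, frames (45 14 89)
29 → fault, evict 89, frames (45 14 29)
89 → fault, evict 29, frames (45 14 89)
29 → fault, evict 89, frames (45 14 29)
89 → fault, evict 29, frames (45 14 89)
29 → fault, evict 89, frames (45 14 29)
14 → hit
89 → fault, evict 29, frames (45 14 89)

{14, 45, 89}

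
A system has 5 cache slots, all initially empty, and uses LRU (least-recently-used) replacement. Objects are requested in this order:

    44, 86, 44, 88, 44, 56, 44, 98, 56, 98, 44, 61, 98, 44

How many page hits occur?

8

44: fault, frames (44)
86: fault, frames (44 86)
44: hit
88: fault, frames (86 44 88)
44: hit
56: fault, frames (86 88 44 56)
44: hit
98: fault, frames (86 88 56 44 98)
56: hit
98: hit
44: hit
61: fault, evict 86, frames (88 56 98 44 61)
98: hit
44: hit
Hits: 8.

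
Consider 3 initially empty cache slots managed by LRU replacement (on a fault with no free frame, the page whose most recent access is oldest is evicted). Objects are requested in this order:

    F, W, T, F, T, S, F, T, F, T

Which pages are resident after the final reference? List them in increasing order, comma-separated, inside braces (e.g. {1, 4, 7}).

{F, S, T}

F: miss, frames [F]
W: miss, frames [F, W]
T: miss, frames [F, W, T]
F: hit
T: hit
S: miss, evict W, frames [F, T, S]
F: hit
T: hit
F: hit
T: hit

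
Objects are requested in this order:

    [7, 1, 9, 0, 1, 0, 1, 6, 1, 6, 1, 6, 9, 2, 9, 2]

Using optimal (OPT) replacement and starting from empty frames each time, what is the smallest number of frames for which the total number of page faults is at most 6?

f=1: 16 faults
f=2: 7 faults
f=3: 6 faults
f=4: 6 faults
f=5: 6 faults
f=6: 6 faults
Smallest f with faults ≤ 6 is 3.

3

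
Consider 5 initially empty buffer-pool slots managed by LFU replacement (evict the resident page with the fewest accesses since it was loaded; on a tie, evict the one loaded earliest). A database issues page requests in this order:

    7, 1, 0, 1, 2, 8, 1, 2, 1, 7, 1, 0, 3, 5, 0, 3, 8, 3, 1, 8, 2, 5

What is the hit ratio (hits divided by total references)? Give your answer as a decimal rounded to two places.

0.45

7 -> miss, frames (7)
1 -> miss, frames (7 1)
0 -> miss, frames (7 1 0)
1 -> hit
2 -> miss, frames (7 1 0 2)
8 -> miss, frames (7 1 0 2 8)
1 -> hit
2 -> hit
1 -> hit
7 -> hit
1 -> hit
0 -> hit
3 -> miss, evict 8, frames (7 1 0 2 3)
5 -> miss, evict 3, frames (7 1 0 2 5)
0 -> hit
3 -> miss, evict 5, frames (7 1 0 2 3)
8 -> miss, evict 3, frames (7 1 0 2 8)
3 -> miss, evict 8, frames (7 1 0 2 3)
1 -> hit
8 -> miss, evict 3, frames (7 1 0 2 8)
2 -> hit
5 -> miss, evict 8, frames (7 1 0 2 5)
Hits: 10 of 22 references → 10/22 = 0.4545.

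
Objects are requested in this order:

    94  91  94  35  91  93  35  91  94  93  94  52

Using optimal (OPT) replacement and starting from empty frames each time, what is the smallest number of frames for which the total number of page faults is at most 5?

f=1: 12 faults
f=2: 7 faults
f=3: 6 faults
f=4: 5 faults
f=5: 5 faults
Smallest f with faults ≤ 5 is 4.

4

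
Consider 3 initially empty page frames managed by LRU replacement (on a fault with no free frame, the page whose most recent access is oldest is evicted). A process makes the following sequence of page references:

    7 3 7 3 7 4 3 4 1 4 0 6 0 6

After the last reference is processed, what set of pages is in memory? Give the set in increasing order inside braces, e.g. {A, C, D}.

{0, 4, 6}

7 → fault, frames [7]
3 → fault, frames [7, 3]
7 → hit
3 → hit
7 → hit
4 → fault, frames [3, 7, 4]
3 → hit
4 → hit
1 → fault, evict 7, frames [3, 4, 1]
4 → hit
0 → fault, evict 3, frames [1, 4, 0]
6 → fault, evict 1, frames [4, 0, 6]
0 → hit
6 → hit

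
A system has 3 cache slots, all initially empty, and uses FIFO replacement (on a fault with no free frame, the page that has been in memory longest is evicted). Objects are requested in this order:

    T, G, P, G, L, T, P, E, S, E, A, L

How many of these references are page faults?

9

T: miss, frames [T]
G: miss, frames [T, G]
P: miss, frames [T, G, P]
G: hit
L: miss, evict T, frames [G, P, L]
T: miss, evict G, frames [P, L, T]
P: hit
E: miss, evict P, frames [L, T, E]
S: miss, evict L, frames [T, E, S]
E: hit
A: miss, evict T, frames [E, S, A]
L: miss, evict E, frames [S, A, L]
Page faults: 9.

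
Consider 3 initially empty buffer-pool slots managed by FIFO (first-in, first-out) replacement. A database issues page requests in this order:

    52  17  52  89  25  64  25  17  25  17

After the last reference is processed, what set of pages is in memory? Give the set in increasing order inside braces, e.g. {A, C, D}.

{17, 25, 64}

52: fault, frames (52)
17: fault, frames (52 17)
52: hit
89: fault, frames (52 17 89)
25: fault, evict 52, frames (17 89 25)
64: fault, evict 17, frames (89 25 64)
25: hit
17: fault, evict 89, frames (25 64 17)
25: hit
17: hit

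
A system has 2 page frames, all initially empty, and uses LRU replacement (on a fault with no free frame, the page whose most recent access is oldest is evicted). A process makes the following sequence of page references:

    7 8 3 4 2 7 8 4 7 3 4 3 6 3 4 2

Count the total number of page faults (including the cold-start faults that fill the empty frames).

7: miss, frames (7)
8: miss, frames (7 8)
3: miss, evict 7, frames (8 3)
4: miss, evict 8, frames (3 4)
2: miss, evict 3, frames (4 2)
7: miss, evict 4, frames (2 7)
8: miss, evict 2, frames (7 8)
4: miss, evict 7, frames (8 4)
7: miss, evict 8, frames (4 7)
3: miss, evict 4, frames (7 3)
4: miss, evict 7, frames (3 4)
3: hit
6: miss, evict 4, frames (3 6)
3: hit
4: miss, evict 6, frames (3 4)
2: miss, evict 3, frames (4 2)
Page faults: 14.

14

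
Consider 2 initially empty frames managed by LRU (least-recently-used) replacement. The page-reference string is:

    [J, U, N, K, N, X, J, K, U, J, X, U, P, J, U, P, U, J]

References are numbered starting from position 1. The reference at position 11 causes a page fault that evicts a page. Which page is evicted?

pos 1: J → miss, frames [J]
pos 2: U → miss, frames [J, U]
pos 3: N → miss, evict J, frames [U, N]
pos 4: K → miss, evict U, frames [N, K]
pos 5: N → hit
pos 6: X → miss, evict K, frames [N, X]
pos 7: J → miss, evict N, frames [X, J]
pos 8: K → miss, evict X, frames [J, K]
pos 9: U → miss, evict J, frames [K, U]
pos 10: J → miss, evict K, frames [U, J]
pos 11: X → miss, evict U, frames [J, X]
At position 11, page U is evicted.

U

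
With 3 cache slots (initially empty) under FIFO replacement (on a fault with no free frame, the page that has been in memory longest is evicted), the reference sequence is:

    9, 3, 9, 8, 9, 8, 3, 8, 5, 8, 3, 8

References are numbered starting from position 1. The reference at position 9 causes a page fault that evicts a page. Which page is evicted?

pos 1: 9: miss, frames {9}
pos 2: 3: miss, frames {9,3}
pos 3: 9: hit
pos 4: 8: miss, frames {9,3,8}
pos 5: 9: hit
pos 6: 8: hit
pos 7: 3: hit
pos 8: 8: hit
pos 9: 5: miss, evict 9, frames {3,8,5}
At position 9, page 9 is evicted.

9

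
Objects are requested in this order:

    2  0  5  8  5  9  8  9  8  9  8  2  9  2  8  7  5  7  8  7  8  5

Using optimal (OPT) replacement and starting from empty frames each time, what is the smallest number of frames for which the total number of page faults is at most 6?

4

f=1: 22 faults
f=2: 11 faults
f=3: 7 faults
f=4: 6 faults
f=5: 6 faults
f=6: 6 faults
Smallest f with faults ≤ 6 is 4.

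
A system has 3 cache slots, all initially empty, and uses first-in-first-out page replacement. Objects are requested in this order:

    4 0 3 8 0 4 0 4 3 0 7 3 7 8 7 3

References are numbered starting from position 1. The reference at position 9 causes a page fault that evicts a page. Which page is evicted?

8

pos 1: 4 -> fault, frames [4]
pos 2: 0 -> fault, frames [4, 0]
pos 3: 3 -> fault, frames [4, 0, 3]
pos 4: 8 -> fault, evict 4, frames [0, 3, 8]
pos 5: 0 -> hit
pos 6: 4 -> fault, evict 0, frames [3, 8, 4]
pos 7: 0 -> fault, evict 3, frames [8, 4, 0]
pos 8: 4 -> hit
pos 9: 3 -> fault, evict 8, frames [4, 0, 3]
At position 9, page 8 is evicted.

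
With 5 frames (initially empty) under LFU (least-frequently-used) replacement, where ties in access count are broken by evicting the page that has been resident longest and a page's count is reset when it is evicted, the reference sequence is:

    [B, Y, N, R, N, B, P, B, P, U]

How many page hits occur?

4

B -> miss, frames (B)
Y -> miss, frames (B Y)
N -> miss, frames (B Y N)
R -> miss, frames (B Y N R)
N -> hit
B -> hit
P -> miss, frames (B Y N R P)
B -> hit
P -> hit
U -> miss, evict Y, frames (B N R P U)
Hits: 4.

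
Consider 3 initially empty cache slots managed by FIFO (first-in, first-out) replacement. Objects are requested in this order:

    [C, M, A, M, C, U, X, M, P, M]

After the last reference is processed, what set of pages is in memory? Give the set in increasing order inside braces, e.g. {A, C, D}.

C -> miss, frames (C)
M -> miss, frames (C M)
A -> miss, frames (C M A)
M -> hit
C -> hit
U -> miss, evict C, frames (M A U)
X -> miss, evict M, frames (A U X)
M -> miss, evict A, frames (U X M)
P -> miss, evict U, frames (X M P)
M -> hit

{M, P, X}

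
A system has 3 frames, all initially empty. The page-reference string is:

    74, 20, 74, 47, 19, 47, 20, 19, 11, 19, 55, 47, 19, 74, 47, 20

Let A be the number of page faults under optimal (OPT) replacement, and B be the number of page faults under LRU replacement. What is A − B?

Under OPT: F F . F F . . . F . F . . F . F → 8 faults.
Under LRU: F F . F F . F . F . F F . F . F → 10 faults.
A − B = 8 − 10 = -2.

-2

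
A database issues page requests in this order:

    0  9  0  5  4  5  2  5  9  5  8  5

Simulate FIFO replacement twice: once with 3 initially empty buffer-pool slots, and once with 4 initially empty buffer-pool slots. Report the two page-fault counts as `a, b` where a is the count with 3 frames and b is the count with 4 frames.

8, 6

3 frames: F F . F F . F . F F F . → 8 faults.
4 frames: F F . F F . F . . . F . → 6 faults.
6 < 8: adding a frame reduced faults, as is typical.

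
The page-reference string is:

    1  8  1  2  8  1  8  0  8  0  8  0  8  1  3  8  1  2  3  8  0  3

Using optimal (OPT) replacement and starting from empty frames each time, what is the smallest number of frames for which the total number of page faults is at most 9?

f=1: 22 faults
f=2: 11 faults
f=3: 7 faults
f=4: 6 faults
f=5: 5 faults
Smallest f with faults ≤ 9 is 3.

3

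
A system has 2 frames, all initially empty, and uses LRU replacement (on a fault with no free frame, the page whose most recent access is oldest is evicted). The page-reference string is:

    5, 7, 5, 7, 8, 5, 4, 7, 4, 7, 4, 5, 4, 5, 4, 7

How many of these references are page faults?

8

5 → fault, frames [5]
7 → fault, frames [5, 7]
5 → hit
7 → hit
8 → fault, evict 5, frames [7, 8]
5 → fault, evict 7, frames [8, 5]
4 → fault, evict 8, frames [5, 4]
7 → fault, evict 5, frames [4, 7]
4 → hit
7 → hit
4 → hit
5 → fault, evict 7, frames [4, 5]
4 → hit
5 → hit
4 → hit
7 → fault, evict 5, frames [4, 7]
Page faults: 8.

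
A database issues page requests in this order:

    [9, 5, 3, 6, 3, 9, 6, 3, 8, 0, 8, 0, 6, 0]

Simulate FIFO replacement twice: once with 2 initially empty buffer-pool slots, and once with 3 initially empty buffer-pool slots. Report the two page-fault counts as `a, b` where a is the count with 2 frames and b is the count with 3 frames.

9, 8

2 frames: F F F F . F . F F F . . F . → 9 faults.
3 frames: F F F F . F . . F F . . F . → 8 faults.
8 < 9: adding a frame reduced faults, as is typical.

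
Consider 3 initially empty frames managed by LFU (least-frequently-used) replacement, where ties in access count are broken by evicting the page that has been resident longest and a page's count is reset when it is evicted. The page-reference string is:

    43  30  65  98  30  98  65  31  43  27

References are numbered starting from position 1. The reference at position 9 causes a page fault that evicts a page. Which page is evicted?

pos 1: 43 -> miss, frames [43]
pos 2: 30 -> miss, frames [43, 30]
pos 3: 65 -> miss, frames [43, 30, 65]
pos 4: 98 -> miss, evict 43, frames [30, 65, 98]
pos 5: 30 -> hit
pos 6: 98 -> hit
pos 7: 65 -> hit
pos 8: 31 -> miss, evict 30, frames [65, 98, 31]
pos 9: 43 -> miss, evict 31, frames [65, 98, 43]
At position 9, page 31 is evicted.

31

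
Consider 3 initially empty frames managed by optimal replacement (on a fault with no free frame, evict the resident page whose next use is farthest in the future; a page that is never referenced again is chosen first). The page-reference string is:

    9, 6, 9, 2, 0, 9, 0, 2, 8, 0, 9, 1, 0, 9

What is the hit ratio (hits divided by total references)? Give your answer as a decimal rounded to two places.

0.57

9 -> fault, frames [9]
6 -> fault, frames [9, 6]
9 -> hit
2 -> fault, frames [9, 6, 2]
0 -> fault, evict 6, frames [9, 2, 0]
9 -> hit
0 -> hit
2 -> hit
8 -> fault, evict 2, frames [9, 0, 8]
0 -> hit
9 -> hit
1 -> fault, evict 8, frames [9, 0, 1]
0 -> hit
9 -> hit
Hits: 8 of 14 references → 8/14 = 0.5714.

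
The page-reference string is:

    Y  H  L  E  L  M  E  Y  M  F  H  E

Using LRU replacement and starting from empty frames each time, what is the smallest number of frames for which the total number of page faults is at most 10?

f=1: 12 faults
f=2: 11 faults
f=3: 9 faults
f=4: 9 faults
f=5: 7 faults
f=6: 6 faults
Smallest f with faults ≤ 10 is 3.

3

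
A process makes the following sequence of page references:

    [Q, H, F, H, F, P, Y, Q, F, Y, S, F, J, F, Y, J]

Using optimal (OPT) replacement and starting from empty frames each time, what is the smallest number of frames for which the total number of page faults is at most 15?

f=1: 16 faults
f=2: 10 faults
f=3: 7 faults
f=4: 7 faults
f=5: 7 faults
f=6: 7 faults
f=7: 7 faults
Smallest f with faults ≤ 15 is 2.

2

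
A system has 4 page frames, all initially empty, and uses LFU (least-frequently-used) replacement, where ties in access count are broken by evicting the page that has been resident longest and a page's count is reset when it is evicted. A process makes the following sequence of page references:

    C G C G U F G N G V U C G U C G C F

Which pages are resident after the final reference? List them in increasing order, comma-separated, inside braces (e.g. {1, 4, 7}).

C → fault, frames {C}
G → fault, frames {C,G}
C → hit
G → hit
U → fault, frames {C,G,U}
F → fault, frames {C,G,U,F}
G → hit
N → fault, evict U, frames {C,G,F,N}
G → hit
V → fault, evict F, frames {C,G,N,V}
U → fault, evict N, frames {C,G,V,U}
C → hit
G → hit
U → hit
C → hit
G → hit
C → hit
F → fault, evict V, frames {C,G,U,F}

{C, F, G, U}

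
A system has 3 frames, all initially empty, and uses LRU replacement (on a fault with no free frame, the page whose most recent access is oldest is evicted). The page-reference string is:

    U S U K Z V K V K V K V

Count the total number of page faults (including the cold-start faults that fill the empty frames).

5

U → miss, frames {U}
S → miss, frames {U,S}
U → hit
K → miss, frames {S,U,K}
Z → miss, evict S, frames {U,K,Z}
V → miss, evict U, frames {K,Z,V}
K → hit
V → hit
K → hit
V → hit
K → hit
V → hit
Page faults: 5.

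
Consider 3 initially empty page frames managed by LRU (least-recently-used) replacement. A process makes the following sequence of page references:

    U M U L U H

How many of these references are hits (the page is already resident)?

2

U -> fault, frames {U}
M -> fault, frames {U,M}
U -> hit
L -> fault, frames {M,U,L}
U -> hit
H -> fault, evict M, frames {L,U,H}
Hits: 2.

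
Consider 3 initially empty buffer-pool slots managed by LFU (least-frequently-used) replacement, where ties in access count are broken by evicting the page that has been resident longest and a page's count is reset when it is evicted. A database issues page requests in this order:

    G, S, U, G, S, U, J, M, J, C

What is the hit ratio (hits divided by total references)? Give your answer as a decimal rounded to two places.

0.30

G -> miss, frames {G}
S -> miss, frames {G,S}
U -> miss, frames {G,S,U}
G -> hit
S -> hit
U -> hit
J -> miss, evict G, frames {S,U,J}
M -> miss, evict J, frames {S,U,M}
J -> miss, evict M, frames {S,U,J}
C -> miss, evict J, frames {S,U,C}
Hits: 3 of 10 references → 3/10 = 0.3000.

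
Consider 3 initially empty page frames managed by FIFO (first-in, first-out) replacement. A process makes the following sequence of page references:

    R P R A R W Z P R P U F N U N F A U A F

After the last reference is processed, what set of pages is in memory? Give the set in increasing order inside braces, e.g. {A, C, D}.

{A, F, U}

R: fault, frames [R]
P: fault, frames [R, P]
R: hit
A: fault, frames [R, P, A]
R: hit
W: fault, evict R, frames [P, A, W]
Z: fault, evict P, frames [A, W, Z]
P: fault, evict A, frames [W, Z, P]
R: fault, evict W, frames [Z, P, R]
P: hit
U: fault, evict Z, frames [P, R, U]
F: fault, evict P, frames [R, U, F]
N: fault, evict R, frames [U, F, N]
U: hit
N: hit
F: hit
A: fault, evict U, frames [F, N, A]
U: fault, evict F, frames [N, A, U]
A: hit
F: fault, evict N, frames [A, U, F]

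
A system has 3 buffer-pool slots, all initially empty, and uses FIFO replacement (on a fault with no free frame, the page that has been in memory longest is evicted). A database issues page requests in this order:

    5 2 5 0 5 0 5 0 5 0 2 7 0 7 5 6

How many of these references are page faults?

5: fault, frames (5)
2: fault, frames (5 2)
5: hit
0: fault, frames (5 2 0)
5: hit
0: hit
5: hit
0: hit
5: hit
0: hit
2: hit
7: fault, evict 5, frames (2 0 7)
0: hit
7: hit
5: fault, evict 2, frames (0 7 5)
6: fault, evict 0, frames (7 5 6)
Page faults: 6.

6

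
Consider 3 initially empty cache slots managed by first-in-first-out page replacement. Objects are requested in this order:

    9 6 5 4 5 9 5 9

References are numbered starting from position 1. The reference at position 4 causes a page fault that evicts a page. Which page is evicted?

9

pos 1: 9 → fault, frames {9}
pos 2: 6 → fault, frames {9,6}
pos 3: 5 → fault, frames {9,6,5}
pos 4: 4 → fault, evict 9, frames {6,5,4}
At position 4, page 9 is evicted.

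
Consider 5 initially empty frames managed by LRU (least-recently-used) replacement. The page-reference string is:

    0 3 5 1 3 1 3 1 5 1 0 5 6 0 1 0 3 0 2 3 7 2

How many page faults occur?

0: miss, frames {0}
3: miss, frames {0,3}
5: miss, frames {0,3,5}
1: miss, frames {0,3,5,1}
3: hit
1: hit
3: hit
1: hit
5: hit
1: hit
0: hit
5: hit
6: miss, frames {3,1,0,5,6}
0: hit
1: hit
0: hit
3: hit
0: hit
2: miss, evict 5, frames {6,1,3,0,2}
3: hit
7: miss, evict 6, frames {1,0,2,3,7}
2: hit
Page faults: 7.

7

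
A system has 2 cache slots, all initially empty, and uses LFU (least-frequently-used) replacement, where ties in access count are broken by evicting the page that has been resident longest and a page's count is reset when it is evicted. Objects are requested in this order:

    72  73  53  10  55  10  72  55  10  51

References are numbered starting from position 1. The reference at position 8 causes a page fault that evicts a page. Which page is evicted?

72

pos 1: 72: miss, frames (72)
pos 2: 73: miss, frames (72 73)
pos 3: 53: miss, evict 72, frames (73 53)
pos 4: 10: miss, evict 73, frames (53 10)
pos 5: 55: miss, evict 53, frames (10 55)
pos 6: 10: hit
pos 7: 72: miss, evict 55, frames (10 72)
pos 8: 55: miss, evict 72, frames (10 55)
At position 8, page 72 is evicted.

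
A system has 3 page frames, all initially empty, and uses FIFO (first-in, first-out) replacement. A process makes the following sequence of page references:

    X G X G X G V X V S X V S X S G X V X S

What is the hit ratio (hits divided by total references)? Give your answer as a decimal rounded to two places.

0.60

X → miss, frames [X]
G → miss, frames [X, G]
X → hit
G → hit
X → hit
G → hit
V → miss, frames [X, G, V]
X → hit
V → hit
S → miss, evict X, frames [G, V, S]
X → miss, evict G, frames [V, S, X]
V → hit
S → hit
X → hit
S → hit
G → miss, evict V, frames [S, X, G]
X → hit
V → miss, evict S, frames [X, G, V]
X → hit
S → miss, evict X, frames [G, V, S]
Hits: 12 of 20 references → 12/20 = 0.6000.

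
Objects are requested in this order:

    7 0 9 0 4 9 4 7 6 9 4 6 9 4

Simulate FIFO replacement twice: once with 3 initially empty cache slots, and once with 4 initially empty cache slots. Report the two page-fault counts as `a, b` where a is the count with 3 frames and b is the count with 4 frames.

8, 5

3 frames: F F F . F . . F F F F . . . → 8 faults.
4 frames: F F F . F . . . F . . . . . → 5 faults.
5 < 8: adding a frame reduced faults, as is typical.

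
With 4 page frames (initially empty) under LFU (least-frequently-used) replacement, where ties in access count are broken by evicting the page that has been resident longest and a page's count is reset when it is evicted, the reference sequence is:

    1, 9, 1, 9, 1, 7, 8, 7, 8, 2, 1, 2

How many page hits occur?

1 → fault, frames [1]
9 → fault, frames [1, 9]
1 → hit
9 → hit
1 → hit
7 → fault, frames [1, 9, 7]
8 → fault, frames [1, 9, 7, 8]
7 → hit
8 → hit
2 → fault, evict 9, frames [1, 7, 8, 2]
1 → hit
2 → hit
Hits: 7.

7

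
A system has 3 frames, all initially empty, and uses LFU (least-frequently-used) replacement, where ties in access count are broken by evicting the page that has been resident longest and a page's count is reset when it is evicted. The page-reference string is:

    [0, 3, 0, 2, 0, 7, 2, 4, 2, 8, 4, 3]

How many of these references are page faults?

8

0: miss, frames [0]
3: miss, frames [0, 3]
0: hit
2: miss, frames [0, 3, 2]
0: hit
7: miss, evict 3, frames [0, 2, 7]
2: hit
4: miss, evict 7, frames [0, 2, 4]
2: hit
8: miss, evict 4, frames [0, 2, 8]
4: miss, evict 8, frames [0, 2, 4]
3: miss, evict 4, frames [0, 2, 3]
Page faults: 8.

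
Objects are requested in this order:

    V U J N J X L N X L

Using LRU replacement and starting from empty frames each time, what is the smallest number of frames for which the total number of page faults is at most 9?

f=1: 10 faults
f=2: 9 faults
f=3: 7 faults
f=4: 6 faults
f=5: 6 faults
f=6: 6 faults
Smallest f with faults ≤ 9 is 2.

2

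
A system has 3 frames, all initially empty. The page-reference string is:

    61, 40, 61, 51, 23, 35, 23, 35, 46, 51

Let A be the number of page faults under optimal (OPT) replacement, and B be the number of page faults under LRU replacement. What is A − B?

-1

Under OPT: F F . F F F . . F . → 6 faults.
Under LRU: F F . F F F . . F F → 7 faults.
A − B = 6 − 7 = -1.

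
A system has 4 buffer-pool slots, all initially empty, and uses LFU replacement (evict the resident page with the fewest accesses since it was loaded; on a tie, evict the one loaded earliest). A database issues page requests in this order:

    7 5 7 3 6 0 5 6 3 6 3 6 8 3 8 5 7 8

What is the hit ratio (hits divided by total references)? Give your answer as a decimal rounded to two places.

0.44

7 → miss, frames {7}
5 → miss, frames {7,5}
7 → hit
3 → miss, frames {7,5,3}
6 → miss, frames {7,5,3,6}
0 → miss, evict 5, frames {7,3,6,0}
5 → miss, evict 3, frames {7,6,0,5}
6 → hit
3 → miss, evict 0, frames {7,6,5,3}
6 → hit
3 → hit
6 → hit
8 → miss, evict 5, frames {7,6,3,8}
3 → hit
8 → hit
5 → miss, evict 7, frames {6,3,8,5}
7 → miss, evict 5, frames {6,3,8,7}
8 → hit
Hits: 8 of 18 references → 8/18 = 0.4444.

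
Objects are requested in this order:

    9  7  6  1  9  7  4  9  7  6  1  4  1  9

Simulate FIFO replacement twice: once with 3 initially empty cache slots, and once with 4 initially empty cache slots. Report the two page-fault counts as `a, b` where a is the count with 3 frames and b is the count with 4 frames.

10, 11

3 frames: F F F F F F F . . F F . . F → 10 faults.
4 frames: F F F F . . F F F F F F . F → 11 faults.
11 > 10: adding a frame increased faults — Belady's anomaly.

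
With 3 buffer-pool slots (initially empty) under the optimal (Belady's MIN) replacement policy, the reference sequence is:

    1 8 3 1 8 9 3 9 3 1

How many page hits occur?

6

1 → miss, frames {1}
8 → miss, frames {1,8}
3 → miss, frames {1,8,3}
1 → hit
8 → hit
9 → miss, evict 8, frames {1,3,9}
3 → hit
9 → hit
3 → hit
1 → hit
Hits: 6.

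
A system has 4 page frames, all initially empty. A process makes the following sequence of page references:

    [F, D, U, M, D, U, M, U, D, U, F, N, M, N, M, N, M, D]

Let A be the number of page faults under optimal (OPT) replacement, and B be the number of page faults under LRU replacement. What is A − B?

Under OPT: F F F F . . . . . . . F . . . . . . → 5 faults.
Under LRU: F F F F . . . . . . . F F . . . . F → 7 faults.
A − B = 5 − 7 = -2.

-2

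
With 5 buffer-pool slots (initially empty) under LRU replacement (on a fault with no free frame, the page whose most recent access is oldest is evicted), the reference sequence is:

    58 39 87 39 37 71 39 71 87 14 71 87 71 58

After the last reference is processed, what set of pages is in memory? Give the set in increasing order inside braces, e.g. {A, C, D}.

{14, 39, 58, 71, 87}

58 -> miss, frames [58]
39 -> miss, frames [58, 39]
87 -> miss, frames [58, 39, 87]
39 -> hit
37 -> miss, frames [58, 87, 39, 37]
71 -> miss, frames [58, 87, 39, 37, 71]
39 -> hit
71 -> hit
87 -> hit
14 -> miss, evict 58, frames [37, 39, 71, 87, 14]
71 -> hit
87 -> hit
71 -> hit
58 -> miss, evict 37, frames [39, 14, 87, 71, 58]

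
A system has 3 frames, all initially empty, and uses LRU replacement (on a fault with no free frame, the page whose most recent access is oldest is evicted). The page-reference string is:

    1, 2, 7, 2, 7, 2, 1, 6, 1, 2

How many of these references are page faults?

4

1 → miss, frames [1]
2 → miss, frames [1, 2]
7 → miss, frames [1, 2, 7]
2 → hit
7 → hit
2 → hit
1 → hit
6 → miss, evict 7, frames [2, 1, 6]
1 → hit
2 → hit
Page faults: 4.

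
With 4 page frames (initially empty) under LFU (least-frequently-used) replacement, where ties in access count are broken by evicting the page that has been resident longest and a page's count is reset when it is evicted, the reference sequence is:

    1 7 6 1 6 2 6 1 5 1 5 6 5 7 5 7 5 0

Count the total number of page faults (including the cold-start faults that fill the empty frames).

7

1 → miss, frames (1)
7 → miss, frames (1 7)
6 → miss, frames (1 7 6)
1 → hit
6 → hit
2 → miss, frames (1 7 6 2)
6 → hit
1 → hit
5 → miss, evict 7, frames (1 6 2 5)
1 → hit
5 → hit
6 → hit
5 → hit
7 → miss, evict 2, frames (1 6 5 7)
5 → hit
7 → hit
5 → hit
0 → miss, evict 7, frames (1 6 5 0)
Page faults: 7.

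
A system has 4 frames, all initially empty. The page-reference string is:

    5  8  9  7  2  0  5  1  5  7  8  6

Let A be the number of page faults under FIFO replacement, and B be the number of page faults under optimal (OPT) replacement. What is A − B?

3

Under FIFO: F F F F F F F F . F F F → 11 faults.
Under OPT: F F F F F F . F . . . F → 8 faults.
A − B = 11 − 8 = 3.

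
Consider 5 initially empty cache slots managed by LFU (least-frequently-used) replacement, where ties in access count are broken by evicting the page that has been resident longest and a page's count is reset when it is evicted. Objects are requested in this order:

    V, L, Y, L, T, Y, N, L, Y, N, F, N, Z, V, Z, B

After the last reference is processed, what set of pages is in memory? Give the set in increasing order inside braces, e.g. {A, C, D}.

{B, L, N, Y, Z}

V: fault, frames {V}
L: fault, frames {V,L}
Y: fault, frames {V,L,Y}
L: hit
T: fault, frames {V,L,Y,T}
Y: hit
N: fault, frames {V,L,Y,T,N}
L: hit
Y: hit
N: hit
F: fault, evict V, frames {L,Y,T,N,F}
N: hit
Z: fault, evict T, frames {L,Y,N,F,Z}
V: fault, evict F, frames {L,Y,N,Z,V}
Z: hit
B: fault, evict V, frames {L,Y,N,Z,B}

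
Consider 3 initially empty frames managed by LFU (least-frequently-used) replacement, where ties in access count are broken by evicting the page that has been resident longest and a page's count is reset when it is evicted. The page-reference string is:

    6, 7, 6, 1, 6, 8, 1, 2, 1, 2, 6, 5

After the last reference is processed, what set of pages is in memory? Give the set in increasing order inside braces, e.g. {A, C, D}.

6 -> fault, frames [6]
7 -> fault, frames [6, 7]
6 -> hit
1 -> fault, frames [6, 7, 1]
6 -> hit
8 -> fault, evict 7, frames [6, 1, 8]
1 -> hit
2 -> fault, evict 8, frames [6, 1, 2]
1 -> hit
2 -> hit
6 -> hit
5 -> fault, evict 2, frames [6, 1, 5]

{1, 5, 6}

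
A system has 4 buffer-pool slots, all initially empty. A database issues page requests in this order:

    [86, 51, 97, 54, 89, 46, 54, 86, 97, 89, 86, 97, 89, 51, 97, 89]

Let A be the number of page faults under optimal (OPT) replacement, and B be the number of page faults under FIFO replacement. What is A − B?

Under OPT: F F F F F F . . . F . . . F . . → 8 faults.
Under FIFO: F F F F F F . F F . . . . F . F → 10 faults.
A − B = 8 − 10 = -2.

-2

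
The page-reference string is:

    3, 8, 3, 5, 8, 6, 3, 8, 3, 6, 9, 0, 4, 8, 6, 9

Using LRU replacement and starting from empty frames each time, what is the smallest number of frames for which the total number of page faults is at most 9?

f=1: 16 faults
f=2: 14 faults
f=3: 11 faults
f=4: 10 faults
f=5: 8 faults
f=6: 7 faults
f=7: 7 faults
Smallest f with faults ≤ 9 is 5.

5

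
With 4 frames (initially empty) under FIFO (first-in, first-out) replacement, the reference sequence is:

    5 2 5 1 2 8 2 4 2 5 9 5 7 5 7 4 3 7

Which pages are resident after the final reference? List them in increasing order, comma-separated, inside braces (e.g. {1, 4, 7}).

{3, 5, 7, 9}

5 -> miss, frames (5)
2 -> miss, frames (5 2)
5 -> hit
1 -> miss, frames (5 2 1)
2 -> hit
8 -> miss, frames (5 2 1 8)
2 -> hit
4 -> miss, evict 5, frames (2 1 8 4)
2 -> hit
5 -> miss, evict 2, frames (1 8 4 5)
9 -> miss, evict 1, frames (8 4 5 9)
5 -> hit
7 -> miss, evict 8, frames (4 5 9 7)
5 -> hit
7 -> hit
4 -> hit
3 -> miss, evict 4, frames (5 9 7 3)
7 -> hit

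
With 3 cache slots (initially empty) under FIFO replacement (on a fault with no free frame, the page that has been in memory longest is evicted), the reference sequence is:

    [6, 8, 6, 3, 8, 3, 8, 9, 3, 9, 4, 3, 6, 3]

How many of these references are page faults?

6 -> fault, frames (6)
8 -> fault, frames (6 8)
6 -> hit
3 -> fault, frames (6 8 3)
8 -> hit
3 -> hit
8 -> hit
9 -> fault, evict 6, frames (8 3 9)
3 -> hit
9 -> hit
4 -> fault, evict 8, frames (3 9 4)
3 -> hit
6 -> fault, evict 3, frames (9 4 6)
3 -> fault, evict 9, frames (4 6 3)
Page faults: 7.

7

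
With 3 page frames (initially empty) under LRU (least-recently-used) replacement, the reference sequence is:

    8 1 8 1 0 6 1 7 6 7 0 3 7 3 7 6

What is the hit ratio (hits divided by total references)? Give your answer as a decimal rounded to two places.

0.50

8: fault, frames {8}
1: fault, frames {8,1}
8: hit
1: hit
0: fault, frames {8,1,0}
6: fault, evict 8, frames {1,0,6}
1: hit
7: fault, evict 0, frames {6,1,7}
6: hit
7: hit
0: fault, evict 1, frames {6,7,0}
3: fault, evict 6, frames {7,0,3}
7: hit
3: hit
7: hit
6: fault, evict 0, frames {3,7,6}
Hits: 8 of 16 references → 8/16 = 0.5000.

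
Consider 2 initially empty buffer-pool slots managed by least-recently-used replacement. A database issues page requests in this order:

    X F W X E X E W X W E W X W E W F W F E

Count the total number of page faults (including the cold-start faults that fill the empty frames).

12

X: miss, frames (X)
F: miss, frames (X F)
W: miss, evict X, frames (F W)
X: miss, evict F, frames (W X)
E: miss, evict W, frames (X E)
X: hit
E: hit
W: miss, evict X, frames (E W)
X: miss, evict E, frames (W X)
W: hit
E: miss, evict X, frames (W E)
W: hit
X: miss, evict E, frames (W X)
W: hit
E: miss, evict X, frames (W E)
W: hit
F: miss, evict E, frames (W F)
W: hit
F: hit
E: miss, evict W, frames (F E)
Page faults: 12.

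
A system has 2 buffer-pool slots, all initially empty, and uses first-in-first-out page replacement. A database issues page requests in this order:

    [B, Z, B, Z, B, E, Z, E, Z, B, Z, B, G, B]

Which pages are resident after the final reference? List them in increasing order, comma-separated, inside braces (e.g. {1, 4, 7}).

{B, G}

B → miss, frames {B}
Z → miss, frames {B,Z}
B → hit
Z → hit
B → hit
E → miss, evict B, frames {Z,E}
Z → hit
E → hit
Z → hit
B → miss, evict Z, frames {E,B}
Z → miss, evict E, frames {B,Z}
B → hit
G → miss, evict B, frames {Z,G}
B → miss, evict Z, frames {G,B}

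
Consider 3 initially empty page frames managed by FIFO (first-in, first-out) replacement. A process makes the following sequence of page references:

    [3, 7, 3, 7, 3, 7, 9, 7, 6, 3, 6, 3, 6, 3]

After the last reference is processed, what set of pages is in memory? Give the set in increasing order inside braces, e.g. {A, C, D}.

{3, 6, 9}

3: miss, frames (3)
7: miss, frames (3 7)
3: hit
7: hit
3: hit
7: hit
9: miss, frames (3 7 9)
7: hit
6: miss, evict 3, frames (7 9 6)
3: miss, evict 7, frames (9 6 3)
6: hit
3: hit
6: hit
3: hit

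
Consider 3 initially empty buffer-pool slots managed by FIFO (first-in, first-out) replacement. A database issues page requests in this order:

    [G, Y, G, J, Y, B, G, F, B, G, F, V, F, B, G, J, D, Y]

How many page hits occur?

6

G -> fault, frames {G}
Y -> fault, frames {G,Y}
G -> hit
J -> fault, frames {G,Y,J}
Y -> hit
B -> fault, evict G, frames {Y,J,B}
G -> fault, evict Y, frames {J,B,G}
F -> fault, evict J, frames {B,G,F}
B -> hit
G -> hit
F -> hit
V -> fault, evict B, frames {G,F,V}
F -> hit
B -> fault, evict G, frames {F,V,B}
G -> fault, evict F, frames {V,B,G}
J -> fault, evict V, frames {B,G,J}
D -> fault, evict B, frames {G,J,D}
Y -> fault, evict G, frames {J,D,Y}
Hits: 6.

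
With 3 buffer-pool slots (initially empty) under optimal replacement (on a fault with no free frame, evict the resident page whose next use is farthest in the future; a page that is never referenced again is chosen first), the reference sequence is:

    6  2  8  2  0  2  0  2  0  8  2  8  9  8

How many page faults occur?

5

6 -> miss, frames (6)
2 -> miss, frames (6 2)
8 -> miss, frames (6 2 8)
2 -> hit
0 -> miss, evict 6, frames (2 8 0)
2 -> hit
0 -> hit
2 -> hit
0 -> hit
8 -> hit
2 -> hit
8 -> hit
9 -> miss, evict 0, frames (2 8 9)
8 -> hit
Page faults: 5.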